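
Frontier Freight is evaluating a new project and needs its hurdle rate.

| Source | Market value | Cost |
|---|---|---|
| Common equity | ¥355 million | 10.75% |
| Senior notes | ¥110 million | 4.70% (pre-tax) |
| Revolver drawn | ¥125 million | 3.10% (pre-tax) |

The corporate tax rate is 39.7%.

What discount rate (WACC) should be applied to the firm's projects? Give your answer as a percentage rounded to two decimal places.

Total capital V = 355 + 110 + 125 = 590.
Equity: weight = 355/590 = 0.6017; cost = 10.75%.
Senior notes: weight = 110/590 = 0.1864; after-tax cost = 4.7% × (1 − 39.7%) = 2.8341%.
Revolver drawn: weight = 125/590 = 0.2119; after-tax cost = 3.1% × (1 − 39.7%) = 1.8693%.
WACC = 0.6017 × 10.7500% + 0.1864 × 2.8341% + 0.2119 × 1.8693% = 7.3926%.

7.39%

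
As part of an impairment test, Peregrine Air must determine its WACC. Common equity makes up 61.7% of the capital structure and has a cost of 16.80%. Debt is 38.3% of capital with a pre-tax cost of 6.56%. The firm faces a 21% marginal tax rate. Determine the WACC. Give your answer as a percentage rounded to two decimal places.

12.35%

After-tax cost of debt = 6.56% × (1 − 21%) = 5.1824%.
WACC = 0.617 × 16.8000% + 0.383 × 5.1824% = 12.3505%.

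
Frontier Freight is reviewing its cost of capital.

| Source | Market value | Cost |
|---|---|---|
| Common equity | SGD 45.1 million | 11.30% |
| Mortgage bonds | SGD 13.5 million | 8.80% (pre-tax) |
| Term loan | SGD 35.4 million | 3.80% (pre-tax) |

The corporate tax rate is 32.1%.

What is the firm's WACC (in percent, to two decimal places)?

7.25%

Total capital V = 45.1 + 13.5 + 35.4 = 94.
Equity: weight = 45.1/94 = 0.4798; cost = 11.3%.
Mortgage bonds: weight = 13.5/94 = 0.1436; after-tax cost = 8.8% × (1 − 32.1%) = 5.9752%.
Term loan: weight = 35.4/94 = 0.3766; after-tax cost = 3.8% × (1 − 32.1%) = 2.5802%.
WACC = 0.4798 × 11.3000% + 0.1436 × 5.9752% + 0.3766 × 2.5802% = 7.2514%.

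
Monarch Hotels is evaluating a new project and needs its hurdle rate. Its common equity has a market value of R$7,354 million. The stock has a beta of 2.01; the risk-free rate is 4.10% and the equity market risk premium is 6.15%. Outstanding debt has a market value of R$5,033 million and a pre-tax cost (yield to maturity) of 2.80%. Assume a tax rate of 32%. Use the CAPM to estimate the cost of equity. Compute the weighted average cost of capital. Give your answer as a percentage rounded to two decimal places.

10.55%

Cost of equity via CAPM: Re = 4.1% + 2.01 × 6.15% = 16.4615%.
Total capital V = 7354 + 5033 = 12387.
Equity: weight = 7354/12387 = 0.5937; cost = 16.4615%.
Debt: weight = 5033/12387 = 0.4063; after-tax cost = 2.8% × (1 − 32%) = 1.9040%.
WACC = 0.5937 × 16.4615% + 0.4063 × 1.9040% = 10.5466%.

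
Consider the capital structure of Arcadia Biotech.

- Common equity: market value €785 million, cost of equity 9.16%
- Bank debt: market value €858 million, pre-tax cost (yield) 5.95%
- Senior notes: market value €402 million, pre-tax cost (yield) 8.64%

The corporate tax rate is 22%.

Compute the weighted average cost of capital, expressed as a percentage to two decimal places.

6.79%

Total capital V = 785 + 858 + 402 = 2045.
Equity: weight = 785/2045 = 0.3839; cost = 9.16%.
Bank debt: weight = 858/2045 = 0.4196; after-tax cost = 5.95% × (1 − 22%) = 4.6410%.
Senior notes: weight = 402/2045 = 0.1966; after-tax cost = 8.64% × (1 − 22%) = 6.7392%.
WACC = 0.3839 × 9.1600% + 0.4196 × 4.6410% + 0.1966 × 6.7392% = 6.7881%.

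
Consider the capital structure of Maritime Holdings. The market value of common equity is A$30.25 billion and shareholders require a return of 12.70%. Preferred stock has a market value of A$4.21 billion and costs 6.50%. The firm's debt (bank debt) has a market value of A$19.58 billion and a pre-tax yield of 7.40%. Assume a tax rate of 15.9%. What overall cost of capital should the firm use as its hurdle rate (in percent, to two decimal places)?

9.87%

Total capital V = 30.25 + 4.21 + 19.58 = 54.04.
Equity: weight = 30.25/54.04 = 0.5598; cost = 12.7%.
Preferred: weight = 4.21/54.04 = 0.0779; cost = 6.5%.
Bank debt: weight = 19.58/54.04 = 0.3623; after-tax cost = 7.4% × (1 − 15.9%) = 6.2234%.
WACC = 0.5598 × 12.7000% + 0.0779 × 6.5000% + 0.3623 × 6.2234% = 9.8704%.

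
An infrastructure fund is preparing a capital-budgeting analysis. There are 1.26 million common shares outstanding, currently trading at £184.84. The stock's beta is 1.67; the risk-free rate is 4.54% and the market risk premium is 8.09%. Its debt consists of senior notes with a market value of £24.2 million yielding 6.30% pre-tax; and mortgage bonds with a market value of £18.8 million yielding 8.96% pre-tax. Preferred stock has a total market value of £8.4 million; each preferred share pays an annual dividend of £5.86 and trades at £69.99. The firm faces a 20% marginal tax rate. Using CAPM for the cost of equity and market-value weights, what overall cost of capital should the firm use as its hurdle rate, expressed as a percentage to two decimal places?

Cost of equity via CAPM: Re = 4.54% + 1.67 × 8.09% = 18.0503%.
Cost of preferred: Rp = 5.86 / 69.99 = 8.3726%.
Market value of equity E = 184.84 × 1.26m = 232.8984m.
Total capital V = 232.8984 + 8.4 + 24.2 + 18.8 = 284.2984.
Equity: weight = 232.8984/284.2984 = 0.8192; cost = 18.0503%.
Preferred: weight = 8.4/284.2984 = 0.0295; cost = 8.3726%.
Senior notes: weight = 24.2/284.2984 = 0.0851; after-tax cost = 6.3% × (1 − 20%) = 5.0400%.
Mortgage bonds: weight = 18.8/284.2984 = 0.0661; after-tax cost = 8.96% × (1 − 20%) = 7.1680%.
WACC = 0.8192 × 18.0503% + 0.0295 × 8.3726% + 0.0851 × 5.0400% + 0.0661 × 7.1680% = 15.9373%.

15.94%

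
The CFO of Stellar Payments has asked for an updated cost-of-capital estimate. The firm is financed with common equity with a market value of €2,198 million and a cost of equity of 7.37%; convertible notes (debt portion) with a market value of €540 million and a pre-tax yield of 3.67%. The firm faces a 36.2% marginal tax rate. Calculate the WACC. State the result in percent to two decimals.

6.38%

Total capital V = 2198 + 540 = 2738.
Equity: weight = 2198/2738 = 0.8028; cost = 7.37%.
Convertible notes (debt portion): weight = 540/2738 = 0.1972; after-tax cost = 3.67% × (1 − 36.2%) = 2.3415%.
WACC = 0.8028 × 7.3700% + 0.1972 × 2.3415% = 6.3782%.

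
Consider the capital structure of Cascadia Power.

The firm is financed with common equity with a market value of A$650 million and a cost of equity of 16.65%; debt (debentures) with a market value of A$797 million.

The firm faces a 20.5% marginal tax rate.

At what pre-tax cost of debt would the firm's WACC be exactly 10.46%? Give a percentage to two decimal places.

Total capital V = 650 + 797 = 1447.
Equity weight = 650/1447 = 0.4492.
Debentures weight = 797/1447 = 0.5508.
Equity contribution = 0.4492 × 16.65% = 7.4793%.
Remaining for debt = 10.46% − 7.4793% = 2.9807%.
Rd × (1 − 20.5%) × 0.5508 = 2.9807%  ⇒  Rd = 6.8072%.

6.81%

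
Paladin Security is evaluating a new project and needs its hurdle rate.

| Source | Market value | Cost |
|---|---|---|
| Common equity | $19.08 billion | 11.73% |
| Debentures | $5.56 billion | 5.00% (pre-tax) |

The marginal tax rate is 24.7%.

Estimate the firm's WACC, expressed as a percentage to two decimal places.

9.93%

Total capital V = 19.08 + 5.56 = 24.64.
Equity: weight = 19.08/24.64 = 0.7744; cost = 11.73%.
Debentures: weight = 5.56/24.64 = 0.2256; after-tax cost = 5% × (1 − 24.7%) = 3.7650%.
WACC = 0.7744 × 11.7300% + 0.2256 × 3.7650% = 9.9327%.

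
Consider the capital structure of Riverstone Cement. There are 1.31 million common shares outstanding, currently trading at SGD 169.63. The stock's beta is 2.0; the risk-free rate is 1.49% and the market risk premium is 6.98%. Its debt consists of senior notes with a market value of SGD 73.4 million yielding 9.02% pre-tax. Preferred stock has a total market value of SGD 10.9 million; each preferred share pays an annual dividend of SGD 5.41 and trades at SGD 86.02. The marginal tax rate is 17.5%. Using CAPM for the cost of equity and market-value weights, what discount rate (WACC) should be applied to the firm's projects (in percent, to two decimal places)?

13.21%

Cost of equity via CAPM: Re = 1.49% + 2.0 × 6.98% = 15.4500%.
Cost of preferred: Rp = 5.41 / 86.02 = 6.2892%.
Market value of equity E = 169.63 × 1.31m = 222.2153m.
Total capital V = 222.2153 + 10.9 + 73.4 = 306.5153.
Equity: weight = 222.2153/306.5153 = 0.7250; cost = 15.45%.
Preferred: weight = 10.9/306.5153 = 0.0356; cost = 6.2892%.
Senior notes: weight = 73.4/306.5153 = 0.2395; after-tax cost = 9.02% × (1 − 17.5%) = 7.4415%.
WACC = 0.7250 × 15.4500% + 0.0356 × 6.2892% + 0.2395 × 7.4415% = 13.2065%.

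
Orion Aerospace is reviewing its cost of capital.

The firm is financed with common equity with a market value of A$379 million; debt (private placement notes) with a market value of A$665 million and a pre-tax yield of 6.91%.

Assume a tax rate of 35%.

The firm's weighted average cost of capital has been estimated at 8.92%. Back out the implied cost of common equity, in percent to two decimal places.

16.69%

Total capital V = 379 + 665 = 1044.
Equity weight = 379/1044 = 0.3630.
Private placement notes weight = 665/1044 = 0.6370.
Debt contribution = 0.6370 × 6.91% × (1 − 35%) = 2.8610%.
Required equity contribution = 8.92% − 2.8610% = 6.0590%.
Re = 6.0590% / 0.3630 = 16.6903%.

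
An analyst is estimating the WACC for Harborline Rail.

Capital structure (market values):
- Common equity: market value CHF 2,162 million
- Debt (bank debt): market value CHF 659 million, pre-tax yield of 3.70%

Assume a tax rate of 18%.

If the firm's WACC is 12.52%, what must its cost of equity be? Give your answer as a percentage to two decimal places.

Total capital V = 2162 + 659 = 2821.
Equity weight = 2162/2821 = 0.7664.
Bank debt weight = 659/2821 = 0.2336.
Debt contribution = 0.2336 × 3.7% × (1 − 18%) = 0.7088%.
Required equity contribution = 12.52% − 0.7088% = 11.8112%.
Re = 11.8112% / 0.7664 = 15.4114%.

15.41%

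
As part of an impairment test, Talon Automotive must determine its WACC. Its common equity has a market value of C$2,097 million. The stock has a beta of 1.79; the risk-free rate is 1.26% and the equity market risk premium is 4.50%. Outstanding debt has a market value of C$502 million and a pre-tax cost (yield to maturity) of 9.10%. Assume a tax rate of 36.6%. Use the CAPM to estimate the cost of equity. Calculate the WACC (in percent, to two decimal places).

Cost of equity via CAPM: Re = 1.26% + 1.79 × 4.5% = 9.3150%.
Total capital V = 2097 + 502 = 2599.
Equity: weight = 2097/2599 = 0.8068; cost = 9.315%.
Debt: weight = 502/2599 = 0.1932; after-tax cost = 9.1% × (1 − 36.6%) = 5.7694%.
WACC = 0.8068 × 9.3150% + 0.1932 × 5.7694% = 8.6302%.

8.63%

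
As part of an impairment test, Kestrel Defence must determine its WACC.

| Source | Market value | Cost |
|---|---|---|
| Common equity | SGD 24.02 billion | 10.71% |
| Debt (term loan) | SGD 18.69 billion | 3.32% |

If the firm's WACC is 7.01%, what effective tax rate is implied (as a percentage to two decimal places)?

Total capital V = 24.02 + 18.69 = 42.71.
Equity weight = 24.02/42.71 = 0.5624.
Term loan weight = 18.69/42.71 = 0.4376.
Equity contribution = 0.5624 × 10.71% = 6.0233%.
Debt contribution must be 7.01% − 6.0233% = 0.9867%.
0.4376 × 3.32% × (1 − T) = 0.9867%  ⇒  (1 − T) = 0.6792.
T = 32.0832%.

32.08%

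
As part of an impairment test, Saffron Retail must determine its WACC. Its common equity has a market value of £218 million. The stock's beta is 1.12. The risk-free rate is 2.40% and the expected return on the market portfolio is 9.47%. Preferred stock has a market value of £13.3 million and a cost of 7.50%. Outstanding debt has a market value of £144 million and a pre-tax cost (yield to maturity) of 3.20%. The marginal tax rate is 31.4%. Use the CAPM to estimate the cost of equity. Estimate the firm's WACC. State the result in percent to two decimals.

Market risk premium = 9.47% − 2.4% = 7.07%.
Cost of equity via CAPM: Re = 2.4% + 1.12 × 7.07% = 10.3184%.
Total capital V = 218 + 13.3 + 144 = 375.3.
Equity: weight = 218/375.3 = 0.5809; cost = 10.3184%.
Preferred: weight = 13.3/375.3 = 0.0354; cost = 7.5%.
Debt: weight = 144/375.3 = 0.3837; after-tax cost = 3.2% × (1 − 31.4%) = 2.1952%.
WACC = 0.5809 × 10.3184% + 0.0354 × 7.5000% + 0.3837 × 2.1952% = 7.1017%.

7.10%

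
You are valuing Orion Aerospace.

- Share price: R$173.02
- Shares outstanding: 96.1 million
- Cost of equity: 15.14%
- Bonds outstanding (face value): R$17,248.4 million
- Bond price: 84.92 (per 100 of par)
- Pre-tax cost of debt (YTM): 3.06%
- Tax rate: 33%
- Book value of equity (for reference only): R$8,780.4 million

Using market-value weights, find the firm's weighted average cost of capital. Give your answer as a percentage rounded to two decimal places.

9.01%

Market value of equity E = 173.02 × 96.1m = 16627.222m. Market value of debt D = 17248.4m × 84.92/100 = 14647.34128m.
Total capital V = 16627.222 + 14647.34128 = 31274.56328.
Equity: weight = 16627.222/31274.56328 = 0.5317; cost = 15.14%.
Bonds outstanding: weight = 14647.34128/31274.56328 = 0.4683; after-tax cost = 3.06% × (1 − 33%) = 2.0502%.
WACC = 0.5317 × 15.1400% + 0.4683 × 2.0502% = 9.0094%.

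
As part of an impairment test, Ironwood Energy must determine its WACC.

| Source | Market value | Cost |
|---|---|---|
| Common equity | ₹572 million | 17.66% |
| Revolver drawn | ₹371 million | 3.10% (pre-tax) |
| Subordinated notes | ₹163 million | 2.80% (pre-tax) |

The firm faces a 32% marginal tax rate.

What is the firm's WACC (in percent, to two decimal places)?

10.12%

Total capital V = 572 + 371 + 163 = 1106.
Equity: weight = 572/1106 = 0.5172; cost = 17.66%.
Revolver drawn: weight = 371/1106 = 0.3354; after-tax cost = 3.1% × (1 − 32%) = 2.1080%.
Subordinated notes: weight = 163/1106 = 0.1474; after-tax cost = 2.8% × (1 − 32%) = 1.9040%.
WACC = 0.5172 × 17.6600% + 0.3354 × 2.1080% + 0.1474 × 1.9040% = 10.1211%.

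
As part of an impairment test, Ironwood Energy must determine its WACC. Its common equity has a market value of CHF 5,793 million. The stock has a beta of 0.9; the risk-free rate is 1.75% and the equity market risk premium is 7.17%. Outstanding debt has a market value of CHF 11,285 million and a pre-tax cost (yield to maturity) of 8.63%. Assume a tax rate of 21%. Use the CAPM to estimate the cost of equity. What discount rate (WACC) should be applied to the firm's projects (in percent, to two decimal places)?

Cost of equity via CAPM: Re = 1.75% + 0.9 × 7.17% = 8.2030%.
Total capital V = 5793 + 11285 = 17078.
Equity: weight = 5793/17078 = 0.3392; cost = 8.203%.
Debt: weight = 11285/17078 = 0.6608; after-tax cost = 8.63% × (1 − 21%) = 6.8177%.
WACC = 0.3392 × 8.2030% + 0.6608 × 6.8177% = 7.2876%.

7.29%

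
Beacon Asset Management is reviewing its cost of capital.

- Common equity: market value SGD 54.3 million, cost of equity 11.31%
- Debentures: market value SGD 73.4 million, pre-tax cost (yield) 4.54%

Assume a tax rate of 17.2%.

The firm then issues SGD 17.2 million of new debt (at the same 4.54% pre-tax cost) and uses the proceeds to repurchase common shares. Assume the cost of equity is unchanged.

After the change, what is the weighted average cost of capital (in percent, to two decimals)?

5.95%

After the change:
Total capital V = 37.1 + 90.6 = 127.7.
Equity: weight = 37.1/127.7 = 0.2905; cost = 11.31%.
Debentures: weight = 90.6/127.7 = 0.7095; after-tax cost = 4.54% × (1 − 17.2%) = 3.7591%.
WACC = 0.2905 × 11.3100% + 0.7095 × 3.7591% = 5.9528%.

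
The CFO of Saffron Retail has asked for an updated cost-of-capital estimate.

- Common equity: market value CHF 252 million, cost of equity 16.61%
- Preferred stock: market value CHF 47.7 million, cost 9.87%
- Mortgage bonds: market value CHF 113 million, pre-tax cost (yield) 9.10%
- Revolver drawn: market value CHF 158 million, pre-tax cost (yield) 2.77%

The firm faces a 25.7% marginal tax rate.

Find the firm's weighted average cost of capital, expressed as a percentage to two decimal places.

10.07%

Total capital V = 252 + 47.7 + 113 + 158 = 570.7.
Equity: weight = 252/570.7 = 0.4416; cost = 16.61%.
Preferred: weight = 47.7/570.7 = 0.0836; cost = 9.87%.
Mortgage bonds: weight = 113/570.7 = 0.1980; after-tax cost = 9.1% × (1 − 25.7%) = 6.7613%.
Revolver drawn: weight = 158/570.7 = 0.2769; after-tax cost = 2.77% × (1 − 25.7%) = 2.0581%.
WACC = 0.4416 × 16.6100% + 0.0836 × 9.8700% + 0.1980 × 6.7613% + 0.2769 × 2.0581% = 10.0679%.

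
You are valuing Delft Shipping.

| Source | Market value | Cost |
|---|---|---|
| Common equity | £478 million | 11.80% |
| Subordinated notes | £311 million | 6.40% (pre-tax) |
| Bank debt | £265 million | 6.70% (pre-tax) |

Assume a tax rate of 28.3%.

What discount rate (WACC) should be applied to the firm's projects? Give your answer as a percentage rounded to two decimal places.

7.91%

Total capital V = 478 + 311 + 265 = 1054.
Equity: weight = 478/1054 = 0.4535; cost = 11.8%.
Subordinated notes: weight = 311/1054 = 0.2951; after-tax cost = 6.4% × (1 − 28.3%) = 4.5888%.
Bank debt: weight = 265/1054 = 0.2514; after-tax cost = 6.7% × (1 − 28.3%) = 4.8039%.
WACC = 0.4535 × 11.8000% + 0.2951 × 4.5888% + 0.2514 × 4.8039% = 7.9132%.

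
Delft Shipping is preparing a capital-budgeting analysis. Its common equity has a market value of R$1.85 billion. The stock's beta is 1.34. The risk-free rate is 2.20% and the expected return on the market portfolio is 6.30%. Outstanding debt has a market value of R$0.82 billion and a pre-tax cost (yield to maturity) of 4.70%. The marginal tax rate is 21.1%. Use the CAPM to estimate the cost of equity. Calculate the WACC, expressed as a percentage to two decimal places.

6.47%

Market risk premium = 6.3% − 2.2% = 4.1%.
Cost of equity via CAPM: Re = 2.2% + 1.34 × 4.1% = 7.6940%.
Total capital V = 1.85 + 0.82 = 2.67.
Equity: weight = 1.85/2.67 = 0.6929; cost = 7.694%.
Debt: weight = 0.82/2.67 = 0.3071; after-tax cost = 4.7% × (1 − 21.1%) = 3.7083%.
WACC = 0.6929 × 7.6940% + 0.3071 × 3.7083% = 6.4699%.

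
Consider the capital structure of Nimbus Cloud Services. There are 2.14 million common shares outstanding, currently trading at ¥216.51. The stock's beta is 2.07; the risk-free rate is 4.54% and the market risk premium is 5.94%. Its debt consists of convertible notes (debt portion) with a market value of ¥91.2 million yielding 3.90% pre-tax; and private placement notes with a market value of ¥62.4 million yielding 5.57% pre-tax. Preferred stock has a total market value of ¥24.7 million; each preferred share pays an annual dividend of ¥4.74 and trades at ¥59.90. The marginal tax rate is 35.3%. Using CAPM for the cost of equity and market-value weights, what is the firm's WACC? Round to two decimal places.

Cost of equity via CAPM: Re = 4.54% + 2.07 × 5.94% = 16.8358%.
Cost of preferred: Rp = 4.74 / 59.9 = 7.9132%.
Market value of equity E = 216.51 × 2.14m = 463.3314m.
Total capital V = 463.3314 + 24.7 + 91.2 + 62.4 = 641.6314.
Equity: weight = 463.3314/641.6314 = 0.7221; cost = 16.8358%.
Preferred: weight = 24.7/641.6314 = 0.0385; cost = 7.9132%.
Convertible notes (debt portion): weight = 91.2/641.6314 = 0.1421; after-tax cost = 3.9% × (1 − 35.3%) = 2.5233%.
Private placement notes: weight = 62.4/641.6314 = 0.0973; after-tax cost = 5.57% × (1 − 35.3%) = 3.6038%.
WACC = 0.7221 × 16.8358% + 0.0385 × 7.9132% + 0.1421 × 2.5233% + 0.0973 × 3.6038% = 13.1711%.

13.17%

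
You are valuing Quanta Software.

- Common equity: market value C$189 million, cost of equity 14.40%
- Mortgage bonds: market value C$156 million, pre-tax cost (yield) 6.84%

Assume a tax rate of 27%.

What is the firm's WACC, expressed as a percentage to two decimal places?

Total capital V = 189 + 156 = 345.
Equity: weight = 189/345 = 0.5478; cost = 14.4%.
Mortgage bonds: weight = 156/345 = 0.4522; after-tax cost = 6.84% × (1 − 27%) = 4.9932%.
WACC = 0.5478 × 14.4000% + 0.4522 × 4.9932% = 10.1465%.

10.15%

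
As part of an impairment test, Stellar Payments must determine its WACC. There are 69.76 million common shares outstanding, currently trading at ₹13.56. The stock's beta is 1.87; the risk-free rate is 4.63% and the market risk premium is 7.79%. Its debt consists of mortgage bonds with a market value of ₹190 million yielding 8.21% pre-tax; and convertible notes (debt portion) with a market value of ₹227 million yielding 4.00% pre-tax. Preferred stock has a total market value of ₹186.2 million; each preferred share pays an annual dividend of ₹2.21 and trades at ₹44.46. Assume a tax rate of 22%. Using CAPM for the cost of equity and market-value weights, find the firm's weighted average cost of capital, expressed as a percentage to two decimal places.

Cost of equity via CAPM: Re = 4.63% + 1.87 × 7.79% = 19.1973%.
Cost of preferred: Rp = 2.21 / 44.46 = 4.9708%.
Market value of equity E = 13.56 × 69.76m = 945.9456m.
Total capital V = 945.9456 + 186.2 + 190 + 227 = 1549.1456.
Equity: weight = 945.9456/1549.1456 = 0.6106; cost = 19.1973%.
Preferred: weight = 186.2/1549.1456 = 0.1202; cost = 4.9708%.
Mortgage bonds: weight = 190/1549.1456 = 0.1226; after-tax cost = 8.21% × (1 − 22%) = 6.4038%.
Convertible notes (debt portion): weight = 227/1549.1456 = 0.1465; after-tax cost = 4% × (1 − 22%) = 3.1200%.
WACC = 0.6106 × 19.1973% + 0.1202 × 4.9708% + 0.1226 × 6.4038% + 0.1465 × 3.1200% = 13.5624%.

13.56%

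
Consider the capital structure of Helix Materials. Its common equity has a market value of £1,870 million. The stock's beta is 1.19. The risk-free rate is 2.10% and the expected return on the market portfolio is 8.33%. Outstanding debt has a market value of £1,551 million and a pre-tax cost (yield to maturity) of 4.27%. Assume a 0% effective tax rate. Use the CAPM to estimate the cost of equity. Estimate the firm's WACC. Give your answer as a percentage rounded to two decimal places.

Market risk premium = 8.33% − 2.1% = 6.23%.
Cost of equity via CAPM: Re = 2.1% + 1.19 × 6.23% = 9.5137%.
Total capital V = 1870 + 1551 = 3421.
Equity: weight = 1870/3421 = 0.5466; cost = 9.5137%.
Debt: weight = 1551/3421 = 0.4534; after-tax cost = 4.27% × (1 − 0%) = 4.2700%.
WACC = 0.5466 × 9.5137% + 0.4534 × 4.2700% = 7.1363%.

7.14%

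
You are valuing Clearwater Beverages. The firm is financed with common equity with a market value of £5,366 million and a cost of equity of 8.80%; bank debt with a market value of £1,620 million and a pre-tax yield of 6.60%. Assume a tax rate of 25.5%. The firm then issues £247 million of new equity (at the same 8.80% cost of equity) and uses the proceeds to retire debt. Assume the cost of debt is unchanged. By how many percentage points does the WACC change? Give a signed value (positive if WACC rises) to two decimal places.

+0.14 pp

Current WACC:
Total capital V = 5366 + 1620 = 6986.
Equity: weight = 5366/6986 = 0.7681; cost = 8.8%.
Bank debt: weight = 1620/6986 = 0.2319; after-tax cost = 6.6% × (1 − 25.5%) = 4.9170%.
WACC = 0.7681 × 8.8000% + 0.2319 × 4.9170% = 7.8996%.
After the change:
Total capital V = 5613 + 1373 = 6986.
Equity: weight = 5613/6986 = 0.8035; cost = 8.8%.
Bank debt: weight = 1373/6986 = 0.1965; after-tax cost = 6.6% × (1 − 25.5%) = 4.9170%.
WACC = 0.8035 × 8.8000% + 0.1965 × 4.9170% = 8.0369%.
Change in WACC = 8.0369% − 7.8996% = 0.1373 pp.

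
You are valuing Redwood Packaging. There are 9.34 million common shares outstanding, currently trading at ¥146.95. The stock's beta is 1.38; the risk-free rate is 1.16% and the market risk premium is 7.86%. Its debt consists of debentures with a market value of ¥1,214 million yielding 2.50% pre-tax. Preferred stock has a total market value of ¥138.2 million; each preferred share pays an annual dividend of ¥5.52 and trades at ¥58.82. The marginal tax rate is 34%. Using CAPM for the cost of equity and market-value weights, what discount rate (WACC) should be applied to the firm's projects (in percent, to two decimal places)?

7.26%

Cost of equity via CAPM: Re = 1.16% + 1.38 × 7.86% = 12.0068%.
Cost of preferred: Rp = 5.52 / 58.82 = 9.3846%.
Market value of equity E = 146.95 × 9.34m = 1372.513m.
Total capital V = 1372.513 + 138.2 + 1214 = 2724.713.
Equity: weight = 1372.513/2724.713 = 0.5037; cost = 12.0068%.
Preferred: weight = 138.2/2724.713 = 0.0507; cost = 9.3846%.
Debentures: weight = 1214/2724.713 = 0.4456; after-tax cost = 2.5% × (1 − 34%) = 1.6500%.
WACC = 0.5037 × 12.0068% + 0.0507 × 9.3846% + 0.4456 × 1.6500% = 7.2593%.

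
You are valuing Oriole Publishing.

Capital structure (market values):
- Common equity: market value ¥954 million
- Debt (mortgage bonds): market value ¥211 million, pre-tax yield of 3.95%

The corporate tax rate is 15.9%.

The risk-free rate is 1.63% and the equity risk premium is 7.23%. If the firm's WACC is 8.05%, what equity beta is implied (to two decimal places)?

1.03

Total capital V = 954 + 211 = 1165.
Equity weight = 954/1165 = 0.8189.
Mortgage bonds weight = 211/1165 = 0.1811.
Debt contribution = 0.1811 × 3.95% × (1 − 15.9%) = 0.6017%.
Required equity contribution = 8.05% − 0.6017% = 7.4483%  ⇒  Re = 9.0957%.
CAPM: 9.0957% = 1.63% + β × 7.23%  ⇒  β = 1.0326.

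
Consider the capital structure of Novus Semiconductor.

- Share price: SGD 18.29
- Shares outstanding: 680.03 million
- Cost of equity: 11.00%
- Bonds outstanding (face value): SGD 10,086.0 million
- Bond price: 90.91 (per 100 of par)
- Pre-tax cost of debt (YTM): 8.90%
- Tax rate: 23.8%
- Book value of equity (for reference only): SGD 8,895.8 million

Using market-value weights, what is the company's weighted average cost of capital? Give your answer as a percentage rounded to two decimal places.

Market value of equity E = 18.29 × 680.03m = 12437.7487m. Market value of debt D = 10086m × 90.91/100 = 9169.1826m.
Total capital V = 12437.7487 + 9169.1826 = 21606.9313.
Equity: weight = 12437.7487/21606.9313 = 0.5756; cost = 11%.
Bonds outstanding: weight = 9169.1826/21606.9313 = 0.4244; after-tax cost = 8.9% × (1 − 23.8%) = 6.7818%.
WACC = 0.5756 × 11.0000% + 0.4244 × 6.7818% = 9.2100%.

9.21%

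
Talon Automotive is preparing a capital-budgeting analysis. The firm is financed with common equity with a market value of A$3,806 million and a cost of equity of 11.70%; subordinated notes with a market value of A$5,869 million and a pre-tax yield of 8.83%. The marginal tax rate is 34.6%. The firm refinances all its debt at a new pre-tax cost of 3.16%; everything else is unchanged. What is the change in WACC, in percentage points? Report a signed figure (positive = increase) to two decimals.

Current WACC:
Total capital V = 3806 + 5869 = 9675.
Equity: weight = 3806/9675 = 0.3934; cost = 11.7%.
Subordinated notes: weight = 5869/9675 = 0.6066; after-tax cost = 8.83% × (1 − 34.6%) = 5.7748%.
WACC = 0.3934 × 11.7000% + 0.6066 × 5.7748% = 8.1057%.
After the change:
Total capital V = 3806 + 5869 = 9675.
Equity: weight = 3806/9675 = 0.3934; cost = 11.7%.
Subordinated notes: weight = 5869/9675 = 0.6066; after-tax cost = 3.16% × (1 − 34.6%) = 2.0666%.
WACC = 0.3934 × 11.7000% + 0.6066 × 2.0666% = 5.8563%.
Change in WACC = 5.8563% − 8.1057% = -2.2494 pp.

-2.25 pp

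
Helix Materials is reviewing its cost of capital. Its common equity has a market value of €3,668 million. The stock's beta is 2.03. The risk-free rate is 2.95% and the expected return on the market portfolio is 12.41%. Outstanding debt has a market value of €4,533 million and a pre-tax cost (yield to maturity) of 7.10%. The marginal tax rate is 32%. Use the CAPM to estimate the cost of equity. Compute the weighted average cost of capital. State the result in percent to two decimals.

Market risk premium = 12.41% − 2.95% = 9.46%.
Cost of equity via CAPM: Re = 2.95% + 2.03 × 9.46% = 22.1538%.
Total capital V = 3668 + 4533 = 8201.
Equity: weight = 3668/8201 = 0.4473; cost = 22.1538%.
Debt: weight = 4533/8201 = 0.5527; after-tax cost = 7.1% × (1 − 32%) = 4.8280%.
WACC = 0.4473 × 22.1538% + 0.5527 × 4.8280% = 12.5772%.

12.58%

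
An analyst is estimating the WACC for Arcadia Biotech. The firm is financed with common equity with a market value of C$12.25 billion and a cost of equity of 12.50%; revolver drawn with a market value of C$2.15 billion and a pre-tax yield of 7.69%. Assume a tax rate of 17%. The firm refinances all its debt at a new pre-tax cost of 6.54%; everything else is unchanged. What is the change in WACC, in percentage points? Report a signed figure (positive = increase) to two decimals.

Current WACC:
Total capital V = 12.25 + 2.15 = 14.4.
Equity: weight = 12.25/14.4 = 0.8507; cost = 12.5%.
Revolver drawn: weight = 2.15/14.4 = 0.1493; after-tax cost = 7.69% × (1 − 17%) = 6.3827%.
WACC = 0.8507 × 12.5000% + 0.1493 × 6.3827% = 11.5867%.
After the change:
Total capital V = 12.25 + 2.15 = 14.4.
Equity: weight = 12.25/14.4 = 0.8507; cost = 12.5%.
Revolver drawn: weight = 2.15/14.4 = 0.1493; after-tax cost = 6.54% × (1 − 17%) = 5.4282%.
WACC = 0.8507 × 12.5000% + 0.1493 × 5.4282% = 11.4441%.
Change in WACC = 11.4441% − 11.5867% = -0.1425 pp.

-0.14 pp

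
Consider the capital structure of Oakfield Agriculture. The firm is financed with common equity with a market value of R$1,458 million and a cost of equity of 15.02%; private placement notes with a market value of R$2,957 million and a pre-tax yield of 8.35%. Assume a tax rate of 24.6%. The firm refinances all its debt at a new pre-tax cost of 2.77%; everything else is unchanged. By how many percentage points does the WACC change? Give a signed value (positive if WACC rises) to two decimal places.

Current WACC:
Total capital V = 1458 + 2957 = 4415.
Equity: weight = 1458/4415 = 0.3302; cost = 15.02%.
Private placement notes: weight = 2957/4415 = 0.6698; after-tax cost = 8.35% × (1 − 24.6%) = 6.2959%.
WACC = 0.3302 × 15.0200% + 0.6698 × 6.2959% = 9.1769%.
After the change:
Total capital V = 1458 + 2957 = 4415.
Equity: weight = 1458/4415 = 0.3302; cost = 15.02%.
Private placement notes: weight = 2957/4415 = 0.6698; after-tax cost = 2.77% × (1 − 24.6%) = 2.0886%.
WACC = 0.3302 × 15.0200% + 0.6698 × 2.0886% = 6.3590%.
Change in WACC = 6.3590% − 9.1769% = -2.8179 pp.

-2.82 pp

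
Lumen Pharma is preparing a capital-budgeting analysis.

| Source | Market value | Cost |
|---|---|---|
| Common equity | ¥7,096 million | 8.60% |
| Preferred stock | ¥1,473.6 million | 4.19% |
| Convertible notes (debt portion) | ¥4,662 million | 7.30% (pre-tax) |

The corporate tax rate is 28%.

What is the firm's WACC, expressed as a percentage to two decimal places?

Total capital V = 7096 + 1473.6 + 4662 = 13231.6.
Equity: weight = 7096/13231.6 = 0.5363; cost = 8.6%.
Preferred: weight = 1473.6/13231.6 = 0.1114; cost = 4.19%.
Convertible notes (debt portion): weight = 4662/13231.6 = 0.3523; after-tax cost = 7.3% × (1 − 28%) = 5.2560%.
WACC = 0.5363 × 8.6000% + 0.1114 × 4.1900% + 0.3523 × 5.2560% = 6.9306%.

6.93%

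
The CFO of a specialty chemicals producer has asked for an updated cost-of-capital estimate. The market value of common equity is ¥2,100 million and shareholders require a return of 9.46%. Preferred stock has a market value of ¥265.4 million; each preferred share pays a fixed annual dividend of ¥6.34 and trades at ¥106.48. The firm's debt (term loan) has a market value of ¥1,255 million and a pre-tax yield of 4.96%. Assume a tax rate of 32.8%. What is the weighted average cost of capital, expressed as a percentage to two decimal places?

Cost of preferred: Rp = 6.34 / 106.48 = 5.9542%.
Total capital V = 2100 + 265.4 + 1255 = 3620.4.
Equity: weight = 2100/3620.4 = 0.5800; cost = 9.46%.
Preferred: weight = 265.4/3620.4 = 0.0733; cost = 5.9542%.
Term loan: weight = 1255/3620.4 = 0.3466; after-tax cost = 4.96% × (1 − 32.8%) = 3.3331%.
WACC = 0.5800 × 9.4600% + 0.0733 × 5.9542% + 0.3466 × 3.3331% = 7.0791%.

7.08%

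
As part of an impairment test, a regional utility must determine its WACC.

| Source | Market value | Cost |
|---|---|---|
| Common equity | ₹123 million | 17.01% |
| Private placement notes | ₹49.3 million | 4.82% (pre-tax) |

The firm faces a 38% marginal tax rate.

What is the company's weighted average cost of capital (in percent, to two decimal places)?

13.00%

Total capital V = 123 + 49.3 = 172.3.
Equity: weight = 123/172.3 = 0.7139; cost = 17.01%.
Private placement notes: weight = 49.3/172.3 = 0.2861; after-tax cost = 4.82% × (1 − 38%) = 2.9884%.
WACC = 0.7139 × 17.0100% + 0.2861 × 2.9884% = 12.9980%.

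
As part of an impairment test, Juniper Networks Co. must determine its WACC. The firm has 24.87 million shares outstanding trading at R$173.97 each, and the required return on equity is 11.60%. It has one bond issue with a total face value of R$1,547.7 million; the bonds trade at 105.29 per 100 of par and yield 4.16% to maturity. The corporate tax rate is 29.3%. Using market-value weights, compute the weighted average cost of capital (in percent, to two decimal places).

Market value of equity E = 173.97 × 24.87m = 4326.6339m. Market value of debt D = 1547.7m × 105.29/100 = 1629.57333m.
Total capital V = 4326.6339 + 1629.57333 = 5956.20723.
Equity: weight = 4326.6339/5956.20723 = 0.7264; cost = 11.6%.
Bonds outstanding: weight = 1629.57333/5956.20723 = 0.2736; after-tax cost = 4.16% × (1 − 29.3%) = 2.9411%.
WACC = 0.7264 × 11.6000% + 0.2736 × 2.9411% = 9.2310%.

9.23%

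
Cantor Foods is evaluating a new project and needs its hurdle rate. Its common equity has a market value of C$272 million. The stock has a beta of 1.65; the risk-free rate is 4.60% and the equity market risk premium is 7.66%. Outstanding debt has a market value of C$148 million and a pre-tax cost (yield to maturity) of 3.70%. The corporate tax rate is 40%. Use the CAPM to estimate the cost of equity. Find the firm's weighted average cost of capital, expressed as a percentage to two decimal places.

Cost of equity via CAPM: Re = 4.6% + 1.65 × 7.66% = 17.2390%.
Total capital V = 272 + 148 = 420.
Equity: weight = 272/420 = 0.6476; cost = 17.239%.
Debt: weight = 148/420 = 0.3524; after-tax cost = 3.7% × (1 − 40%) = 2.2200%.
WACC = 0.6476 × 17.2390% + 0.3524 × 2.2200% = 11.9466%.

11.95%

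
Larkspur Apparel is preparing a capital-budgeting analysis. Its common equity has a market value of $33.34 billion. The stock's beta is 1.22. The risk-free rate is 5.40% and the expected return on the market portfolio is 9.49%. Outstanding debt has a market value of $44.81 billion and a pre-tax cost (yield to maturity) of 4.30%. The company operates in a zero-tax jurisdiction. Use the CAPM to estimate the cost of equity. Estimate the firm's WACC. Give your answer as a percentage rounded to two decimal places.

Market risk premium = 9.49% − 5.4% = 4.09%.
Cost of equity via CAPM: Re = 5.4% + 1.22 × 4.09% = 10.3898%.
Total capital V = 33.34 + 44.81 = 78.15.
Equity: weight = 33.34/78.15 = 0.4266; cost = 10.3898%.
Debt: weight = 44.81/78.15 = 0.5734; after-tax cost = 4.3% × (1 − 0%) = 4.3000%.
WACC = 0.4266 × 10.3898% + 0.5734 × 4.3000% = 6.8980%.

6.90%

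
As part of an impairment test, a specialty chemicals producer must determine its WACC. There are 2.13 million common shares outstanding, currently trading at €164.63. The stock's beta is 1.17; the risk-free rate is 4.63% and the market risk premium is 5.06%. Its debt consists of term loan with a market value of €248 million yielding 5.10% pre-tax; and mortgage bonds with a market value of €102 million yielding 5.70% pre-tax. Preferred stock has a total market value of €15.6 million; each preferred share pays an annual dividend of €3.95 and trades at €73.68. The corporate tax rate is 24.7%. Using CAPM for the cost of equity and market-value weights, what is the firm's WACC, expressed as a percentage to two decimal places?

Cost of equity via CAPM: Re = 4.63% + 1.17 × 5.06% = 10.5502%.
Cost of preferred: Rp = 3.95 / 73.68 = 5.3610%.
Market value of equity E = 164.63 × 2.13m = 350.6619m.
Total capital V = 350.6619 + 15.6 + 248 + 102 = 716.2619.
Equity: weight = 350.6619/716.2619 = 0.4896; cost = 10.5502%.
Preferred: weight = 15.6/716.2619 = 0.0218; cost = 5.361%.
Term loan: weight = 248/716.2619 = 0.3462; after-tax cost = 5.1% × (1 − 24.7%) = 3.8403%.
Mortgage bonds: weight = 102/716.2619 = 0.1424; after-tax cost = 5.7% × (1 − 24.7%) = 4.2921%.
WACC = 0.4896 × 10.5502% + 0.0218 × 5.3610% + 0.3462 × 3.8403% + 0.1424 × 4.2921% = 7.2227%.

7.22%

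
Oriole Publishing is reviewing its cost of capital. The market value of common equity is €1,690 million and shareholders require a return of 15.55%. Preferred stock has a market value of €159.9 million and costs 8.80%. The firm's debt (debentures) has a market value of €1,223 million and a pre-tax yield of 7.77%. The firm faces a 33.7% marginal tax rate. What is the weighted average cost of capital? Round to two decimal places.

11.06%

Total capital V = 1690 + 159.9 + 1223 = 3072.9.
Equity: weight = 1690/3072.9 = 0.5500; cost = 15.55%.
Preferred: weight = 159.9/3072.9 = 0.0520; cost = 8.8%.
Debentures: weight = 1223/3072.9 = 0.3980; after-tax cost = 7.77% × (1 − 33.7%) = 5.1515%.
WACC = 0.5500 × 15.5500% + 0.0520 × 8.8000% + 0.3980 × 5.1515% = 11.0602%.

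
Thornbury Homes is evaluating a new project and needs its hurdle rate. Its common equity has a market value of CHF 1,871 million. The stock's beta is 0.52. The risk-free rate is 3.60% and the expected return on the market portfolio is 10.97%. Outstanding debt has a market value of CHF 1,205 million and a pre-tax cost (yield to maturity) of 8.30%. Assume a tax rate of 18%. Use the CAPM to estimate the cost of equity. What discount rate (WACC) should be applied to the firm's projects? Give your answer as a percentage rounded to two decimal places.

Market risk premium = 10.97% − 3.6% = 7.37%.
Cost of equity via CAPM: Re = 3.6% + 0.52 × 7.37% = 7.4324%.
Total capital V = 1871 + 1205 = 3076.
Equity: weight = 1871/3076 = 0.6083; cost = 7.4324%.
Debt: weight = 1205/3076 = 0.3917; after-tax cost = 8.3% × (1 − 18%) = 6.8060%.
WACC = 0.6083 × 7.4324% + 0.3917 × 6.8060% = 7.1870%.

7.19%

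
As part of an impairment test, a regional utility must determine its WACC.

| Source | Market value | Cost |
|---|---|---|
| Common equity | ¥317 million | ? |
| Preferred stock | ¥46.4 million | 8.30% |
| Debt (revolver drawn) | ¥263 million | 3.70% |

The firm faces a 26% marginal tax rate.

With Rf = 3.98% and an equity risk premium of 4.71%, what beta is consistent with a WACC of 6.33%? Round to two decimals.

Total capital V = 317 + 46.4 + 263 = 626.4.
Equity weight = 317/626.4 = 0.5061.
Preferred weight = 46.4/626.4 = 0.0741.
Revolver drawn weight = 263/626.4 = 0.4199.
Debt contribution = 0.4199 × 3.7% × (1 − 26%) = 1.1496%.
Preferred contribution = 0.0741 × 8.3% = 0.6148%.
Required equity contribution = 6.33% − 1.7644% = 4.5656%  ⇒  Re = 9.0218%.
CAPM: 9.0218% = 3.98% + β × 4.71%  ⇒  β = 1.0704.

1.07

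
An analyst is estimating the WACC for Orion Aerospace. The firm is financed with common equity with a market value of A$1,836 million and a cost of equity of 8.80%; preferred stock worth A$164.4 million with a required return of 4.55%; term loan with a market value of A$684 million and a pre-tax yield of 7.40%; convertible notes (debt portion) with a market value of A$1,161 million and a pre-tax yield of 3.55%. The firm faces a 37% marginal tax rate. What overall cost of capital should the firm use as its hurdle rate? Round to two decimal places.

5.90%

Total capital V = 1836 + 164.4 + 684 + 1161 = 3845.4.
Equity: weight = 1836/3845.4 = 0.4775; cost = 8.8%.
Preferred: weight = 164.4/3845.4 = 0.0428; cost = 4.55%.
Term loan: weight = 684/3845.4 = 0.1779; after-tax cost = 7.4% × (1 − 37%) = 4.6620%.
Convertible notes (debt portion): weight = 1161/3845.4 = 0.3019; after-tax cost = 3.55% × (1 − 37%) = 2.2365%.
WACC = 0.4775 × 8.8000% + 0.0428 × 4.5500% + 0.1779 × 4.6620% + 0.3019 × 2.2365% = 5.9006%.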